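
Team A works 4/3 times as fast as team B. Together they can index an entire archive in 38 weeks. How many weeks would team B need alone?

266/3 weeks

Let team B's rate be r; then team A's rate is (4/3)r, so together (4/3 + 1)r = (7/3)r = 1/38.
Thus r = 3/266 per week.
Team B alone: 266/3 weeks; team A alone: 133/2 weeks.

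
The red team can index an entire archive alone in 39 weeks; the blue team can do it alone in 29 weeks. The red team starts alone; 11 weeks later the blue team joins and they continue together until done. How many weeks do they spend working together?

203/17 weeks

In 11 weeks the red team does 11/39 of the job, leaving 28/39.
The red team and the blue team together work at 68/1131 per week, so finishing takes 28/39 ÷ 68/1131 = 203/17 weeks.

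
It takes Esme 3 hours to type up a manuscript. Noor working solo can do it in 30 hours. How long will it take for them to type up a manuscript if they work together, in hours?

With two workers the combined time is the product over the sum: 3·30/(3+30) = 90/33 = 30/11 hours.

30/11 hours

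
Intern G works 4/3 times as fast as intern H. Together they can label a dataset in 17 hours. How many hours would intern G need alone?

119/4 hours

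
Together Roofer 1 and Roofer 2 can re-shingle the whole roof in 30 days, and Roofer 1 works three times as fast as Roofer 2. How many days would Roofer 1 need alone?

Let Roofer 2's rate be r; then Roofer 1's rate is 3r, so together (3 + 1)r = 4r = 1/30.
Thus r = 1/120 per day.
Roofer 2 alone: 120 days; Roofer 1 alone: 40 days.

40 days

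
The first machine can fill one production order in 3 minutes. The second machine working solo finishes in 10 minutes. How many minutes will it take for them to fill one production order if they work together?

30/13 minutes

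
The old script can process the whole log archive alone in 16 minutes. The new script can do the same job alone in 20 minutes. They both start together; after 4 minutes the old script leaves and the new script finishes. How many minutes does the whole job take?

15 minutes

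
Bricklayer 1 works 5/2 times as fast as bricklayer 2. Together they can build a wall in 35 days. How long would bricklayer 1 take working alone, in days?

49 days

Let bricklayer 2's rate be r; then bricklayer 1's rate is (5/2)r, so together (5/2 + 1)r = (7/2)r = 1/35.
Thus r = 2/245 per day.
Bricklayer 2 alone: 245/2 days; bricklayer 1 alone: 49 days.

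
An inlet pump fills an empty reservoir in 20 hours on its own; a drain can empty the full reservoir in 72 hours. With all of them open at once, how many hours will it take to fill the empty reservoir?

360/13 hours

Net rate = 1/20 − 1/72 = (18 − 5)/360 = 13/360 per hour.
Filling time = 1 ÷ (13/360) = 360/13 hours.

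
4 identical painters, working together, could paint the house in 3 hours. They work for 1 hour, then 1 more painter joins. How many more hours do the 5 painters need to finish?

8/5 hours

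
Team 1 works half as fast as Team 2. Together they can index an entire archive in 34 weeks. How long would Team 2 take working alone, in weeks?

51 weeks

Let Team 2's rate be r; then Team 1's rate is (1/2)r, so together (1/2 + 1)r = (3/2)r = 1/34.
Thus r = 1/51 per week.
Team 2 alone: 51 weeks; Team 1 alone: 102 weeks.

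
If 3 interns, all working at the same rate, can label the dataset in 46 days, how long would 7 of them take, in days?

Total work is 3·46 = 138 intern-days.
With 7 interns: 138/7 days.

138/7 days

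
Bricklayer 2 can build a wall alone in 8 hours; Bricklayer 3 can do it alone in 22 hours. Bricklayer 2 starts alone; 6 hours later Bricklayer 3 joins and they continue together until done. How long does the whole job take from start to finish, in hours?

112/15 hours

In 6 hours Bricklayer 2 does 6/8 = 3/4 of the job, leaving 1/4.
Bricklayer 2 and Bricklayer 3 together work at 15/88 per hour, so finishing takes 1/4 ÷ 15/88 = 22/15 hours.
Total time = 6 + 22/15 = 112/15 hours.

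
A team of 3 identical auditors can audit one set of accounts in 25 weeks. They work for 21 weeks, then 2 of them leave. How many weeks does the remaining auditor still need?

12 weeks

One auditor does 1/75 of the job per week.
After 21 weeks with 3 auditors, 21/25 is done (4/25 left).
With 1 auditor the rate is 1/75, so the rest takes 4/25 ÷ 1/75 = 12 weeks.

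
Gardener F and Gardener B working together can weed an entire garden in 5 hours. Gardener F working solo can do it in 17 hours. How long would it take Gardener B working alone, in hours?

85/12 hours

Combined rate is 1/5 per hour.
Known contribution: 1/17 per hour.
So Gardener B's rate is 1/5 − 1/17 = 12/85, meaning 85/12 hours alone.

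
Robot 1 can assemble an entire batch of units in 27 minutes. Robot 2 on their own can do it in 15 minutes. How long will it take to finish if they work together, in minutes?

135/14 minutes

Combined rate: 1/27 + 1/15 = (5 + 9)/135 = 14/135 per minute.
Time = 1 ÷ (14/135) = 135/14 minutes.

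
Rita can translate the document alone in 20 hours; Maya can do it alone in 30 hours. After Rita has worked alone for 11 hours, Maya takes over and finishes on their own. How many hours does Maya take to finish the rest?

In 11 hours Rita does 11/20 of the job, leaving 9/20.
Maya works at 1/30 per hour, so finishing takes 9/20 ÷ 1/30 = 27/2 hours.

27/2 hours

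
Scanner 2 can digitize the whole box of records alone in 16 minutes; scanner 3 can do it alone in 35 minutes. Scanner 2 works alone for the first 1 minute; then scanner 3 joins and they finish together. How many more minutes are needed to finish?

In 1 minute scanner 2 does 1/16 of the job, leaving 15/16.
Scanner 2 and scanner 3 together work at 51/560 per minute, so finishing takes 15/16 ÷ 51/560 = 175/17 minutes.

175/17 minutes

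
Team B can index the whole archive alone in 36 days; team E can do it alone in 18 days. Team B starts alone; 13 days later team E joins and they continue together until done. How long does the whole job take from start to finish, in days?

62/3 days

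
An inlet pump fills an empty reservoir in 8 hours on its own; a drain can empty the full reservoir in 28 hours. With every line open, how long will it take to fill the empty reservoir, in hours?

56/5 hours

Net rate = 1/8 − 1/28 = (7 − 2)/56 = 5/56 per hour.
Filling time = 1 ÷ (5/56) = 56/5 hours.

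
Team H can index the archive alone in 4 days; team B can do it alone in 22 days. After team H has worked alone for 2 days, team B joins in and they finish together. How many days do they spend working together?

22/13 days

In 2 days team H does 2/4 = 1/2 of the job, leaving 1/2.
Team H and team B together work at 13/44 per day, so finishing takes 1/2 ÷ 13/44 = 22/13 days.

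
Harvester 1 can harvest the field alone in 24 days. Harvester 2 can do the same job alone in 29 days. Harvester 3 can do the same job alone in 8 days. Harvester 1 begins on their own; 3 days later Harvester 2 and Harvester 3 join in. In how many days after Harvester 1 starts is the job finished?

In the first 3 days Harvester 1 alone does 3/24 = 1/8 of the job, leaving 7/8.
Once everyone is working, combined rate: 1/24 + 1/29 + 1/8 = (29 + 24 + 87)/696 = 140/696 = 35/174 per day.
Remaining 7/8 at 35/174 per day takes 87/20 days.
Total from the start = 3 + 87/20 = 147/20 days.

147/20 days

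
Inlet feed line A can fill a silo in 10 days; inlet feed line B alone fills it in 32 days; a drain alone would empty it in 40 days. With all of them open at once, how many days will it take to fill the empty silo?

Net rate = 1/10 + 1/32 − 1/40 = (16 + 5 − 4)/160 = 17/160 per day.
Filling time = 1 ÷ (17/160) = 160/17 days.

160/17 days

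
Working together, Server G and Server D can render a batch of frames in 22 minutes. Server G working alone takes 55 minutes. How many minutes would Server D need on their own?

Combined rate is 1/22 per minute.
Known contribution: 1/55 per minute.
So Server D's rate is 1/22 − 1/55 = 3/110, meaning 110/3 minutes alone.

110/3 minutes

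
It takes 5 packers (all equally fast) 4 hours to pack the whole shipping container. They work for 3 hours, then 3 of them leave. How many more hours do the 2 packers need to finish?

One packer does 1/20 of the job per hour.
After 3 hours with 5 packers, 3/4 is done (1/4 left).
With 2 packers the rate is 2/20 = 1/10, so the rest takes 1/4 ÷ 1/10 = 5/2 hours.

5/2 hours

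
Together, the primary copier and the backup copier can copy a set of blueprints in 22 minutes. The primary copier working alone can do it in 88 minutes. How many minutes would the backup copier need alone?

Combined rate is 1/22 per minute.
Known contribution: 1/88 per minute.
So the backup copier's rate is 1/22 − 1/88 = 3/88, meaning 88/3 minutes alone.

88/3 minutes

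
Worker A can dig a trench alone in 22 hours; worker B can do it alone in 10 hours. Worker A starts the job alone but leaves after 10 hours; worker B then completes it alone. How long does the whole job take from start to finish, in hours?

170/11 hours

In 10 hours worker A does 10/22 = 5/11 of the job, leaving 6/11.
Worker B works at 1/10 per hour, so finishing takes 6/11 ÷ 1/10 = 60/11 hours.
Total time = 10 + 60/11 = 170/11 hours.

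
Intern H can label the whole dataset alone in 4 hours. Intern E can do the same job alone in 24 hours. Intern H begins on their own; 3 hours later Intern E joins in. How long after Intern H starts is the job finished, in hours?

In the first 3 hours Intern H alone does 3/4 of the job, leaving 1/4.
Once everyone is working, combined rate: 1/4 + 1/24 = (6 + 1)/24 = 7/24 per hour.
Remaining 1/4 at 7/24 per hour takes 6/7 hours.
Total from the start = 3 + 6/7 = 27/7 hours.

27/7 hours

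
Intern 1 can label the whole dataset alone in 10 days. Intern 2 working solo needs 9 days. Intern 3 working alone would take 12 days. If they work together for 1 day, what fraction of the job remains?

Combined rate: 1/10 + 1/9 + 1/12 = (18 + 20 + 15)/180 = 53/180 per day.
In 1 day they complete 1·53/180 = 53/180 of the job.
So 127/180 remains.

127/180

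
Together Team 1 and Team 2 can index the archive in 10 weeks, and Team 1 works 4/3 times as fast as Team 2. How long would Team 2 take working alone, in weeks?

70/3 weeks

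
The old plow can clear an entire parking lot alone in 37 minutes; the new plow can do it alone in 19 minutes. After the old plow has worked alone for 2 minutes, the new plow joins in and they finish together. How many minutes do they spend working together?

95/8 minutes

In 2 minutes the old plow does 2/37 of the job, leaving 35/37.
The old plow and the new plow together work at 56/703 per minute, so finishing takes 35/37 ÷ 56/703 = 95/8 minutes.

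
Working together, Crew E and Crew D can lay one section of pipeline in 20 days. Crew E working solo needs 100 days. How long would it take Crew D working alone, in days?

25 days

Combined rate is 1/20 per day.
Known contribution: 1/100 per day.
So Crew D's rate is 1/20 − 1/100 = 1/25, meaning 25 days alone.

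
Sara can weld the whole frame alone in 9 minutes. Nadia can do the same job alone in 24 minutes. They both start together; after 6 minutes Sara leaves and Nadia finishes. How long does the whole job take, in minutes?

8 minutes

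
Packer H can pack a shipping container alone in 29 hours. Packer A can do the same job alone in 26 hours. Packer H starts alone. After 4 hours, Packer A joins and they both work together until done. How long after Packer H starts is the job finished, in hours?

In the first 4 hours Packer H alone does 4/29 of the job, leaving 25/29.
Once everyone is working, combined rate: 1/29 + 1/26 = (26 + 29)/754 = 55/754 per hour.
Remaining 25/29 at 55/754 per hour takes 130/11 hours.
Total from the start = 4 + 130/11 = 174/11 hours.

174/11 hours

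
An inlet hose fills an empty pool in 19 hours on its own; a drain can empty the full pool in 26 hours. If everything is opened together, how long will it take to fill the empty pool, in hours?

Net rate = 1/19 − 1/26 = (26 − 19)/494 = 7/494 per hour.
Filling time = 1 ÷ (7/494) = 494/7 hours.

494/7 hours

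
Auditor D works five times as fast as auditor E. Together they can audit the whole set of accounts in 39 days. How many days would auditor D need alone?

Let auditor E's rate be r; then auditor D's rate is 5r, so together (5 + 1)r = 6r = 1/39.
Thus r = 1/234 per day.
Auditor E alone: 234 days; auditor D alone: 234/5 days.

234/5 days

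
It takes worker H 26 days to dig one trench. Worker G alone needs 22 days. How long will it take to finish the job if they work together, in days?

143/12 days

With two workers the combined time is the product over the sum: 26·22/(26+22) = 572/48 = 143/12 days.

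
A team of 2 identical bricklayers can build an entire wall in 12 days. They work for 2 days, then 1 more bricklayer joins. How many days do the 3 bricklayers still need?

20/3 days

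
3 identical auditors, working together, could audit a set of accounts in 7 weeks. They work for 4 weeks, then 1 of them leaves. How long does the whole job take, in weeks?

One auditor does 1/21 of the job per week.
After 4 weeks with 3 auditors, 4/7 is done (3/7 left).
With 2 auditors the rate is 2/21, so the rest takes 3/7 ÷ 2/21 = 9/2 weeks.
Total = 4 + 9/2 = 17/2 weeks.

17/2 weeks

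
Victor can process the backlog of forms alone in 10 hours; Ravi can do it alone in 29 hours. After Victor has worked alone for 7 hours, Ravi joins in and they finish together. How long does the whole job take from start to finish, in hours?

In 7 hours Victor does 7/10 of the job, leaving 3/10.
Victor and Ravi together work at 39/290 per hour, so finishing takes 3/10 ÷ 39/290 = 29/13 hours.
Total time = 7 + 29/13 = 120/13 hours.

120/13 hours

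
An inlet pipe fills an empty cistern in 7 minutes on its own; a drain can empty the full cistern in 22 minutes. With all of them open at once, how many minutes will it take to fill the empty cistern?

154/15 minutes

Net rate = 1/7 − 1/22 = (22 − 7)/154 = 15/154 per minute.
Filling time = 1 ÷ (15/154) = 154/15 minutes.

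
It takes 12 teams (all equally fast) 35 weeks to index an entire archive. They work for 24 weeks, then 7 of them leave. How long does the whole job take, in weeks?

252/5 weeks

One team does 1/420 of the job per week.
After 24 weeks with 12 teams, 24/35 is done (11/35 left).
With 5 teams the rate is 5/420 = 1/84, so the rest takes 11/35 ÷ 1/84 = 132/5 weeks.
Total = 24 + 132/5 = 252/5 weeks.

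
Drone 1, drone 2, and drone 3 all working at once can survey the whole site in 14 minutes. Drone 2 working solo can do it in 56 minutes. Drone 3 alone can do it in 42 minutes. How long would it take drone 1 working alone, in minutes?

Combined rate is 1/14 per minute.
Known contribution: 1/56 + 1/42 = (3 + 4)/168 = 7/168 = 1/24 per minute.
So drone 1's rate is 1/14 − 1/24 = 5/168, meaning 168/5 minutes alone.

168/5 minutes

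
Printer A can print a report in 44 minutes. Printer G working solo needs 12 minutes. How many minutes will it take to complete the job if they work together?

66/7 minutes

With two workers the combined time is the product over the sum: 44·12/(44+12) = 528/56 = 66/7 minutes.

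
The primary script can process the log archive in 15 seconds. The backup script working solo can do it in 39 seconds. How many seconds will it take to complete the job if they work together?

65/6 seconds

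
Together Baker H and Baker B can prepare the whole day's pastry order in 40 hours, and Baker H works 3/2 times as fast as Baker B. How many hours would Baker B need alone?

100 hours

Let Baker B's rate be r; then Baker H's rate is (3/2)r, so together (3/2 + 1)r = (5/2)r = 1/40.
Thus r = 1/100 per hour.
Baker B alone: 100 hours; Baker H alone: 200/3 hours.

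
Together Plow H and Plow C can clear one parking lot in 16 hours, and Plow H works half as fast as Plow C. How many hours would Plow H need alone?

48 hours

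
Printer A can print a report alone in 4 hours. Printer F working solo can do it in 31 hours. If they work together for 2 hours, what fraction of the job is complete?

35/62

Combined rate: 1/4 + 1/31 = (31 + 4)/124 = 35/124 per hour.
In 2 hours they complete 2·35/124 = 35/62 of the job.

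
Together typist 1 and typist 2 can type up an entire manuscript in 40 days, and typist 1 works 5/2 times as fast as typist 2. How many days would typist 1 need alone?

56 days

Let typist 2's rate be r; then typist 1's rate is (5/2)r, so together (5/2 + 1)r = (7/2)r = 1/40.
Thus r = 1/140 per day.
Typist 2 alone: 140 days; typist 1 alone: 56 days.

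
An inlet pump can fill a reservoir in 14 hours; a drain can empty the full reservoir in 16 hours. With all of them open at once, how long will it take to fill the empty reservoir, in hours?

Net rate = 1/14 − 1/16 = (8 − 7)/112 = 1/112 per hour.
Filling time = 1 ÷ (1/112) = 112 hours.

112 hours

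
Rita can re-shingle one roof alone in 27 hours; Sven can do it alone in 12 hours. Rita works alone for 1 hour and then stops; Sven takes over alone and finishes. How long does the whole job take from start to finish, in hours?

In 1 hour Rita does 1/27 of the job, leaving 26/27.
Sven works at 1/12 per hour, so finishing takes 26/27 ÷ 1/12 = 104/9 hours.
Total time = 1 + 104/9 = 113/9 hours.

113/9 hours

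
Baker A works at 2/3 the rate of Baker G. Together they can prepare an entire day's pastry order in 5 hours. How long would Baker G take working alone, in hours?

Let Baker G's rate be r; then Baker A's rate is (2/3)r, so together (2/3 + 1)r = (5/3)r = 1/5.
Thus r = 3/25 per hour.
Baker G alone: 25/3 hours; Baker A alone: 25/2 hours.

25/3 hours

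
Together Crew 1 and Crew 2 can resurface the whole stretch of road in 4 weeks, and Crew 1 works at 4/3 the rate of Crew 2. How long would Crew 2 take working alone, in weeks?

28/3 weeks

Let Crew 2's rate be r; then Crew 1's rate is (4/3)r, so together (4/3 + 1)r = (7/3)r = 1/4.
Thus r = 3/28 per week.
Crew 2 alone: 28/3 weeks; Crew 1 alone: 7 weeks.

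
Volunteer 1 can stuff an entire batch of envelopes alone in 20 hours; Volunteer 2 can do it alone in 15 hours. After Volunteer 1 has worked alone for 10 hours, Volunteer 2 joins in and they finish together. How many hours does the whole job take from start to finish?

In 10 hours Volunteer 1 does 10/20 = 1/2 of the job, leaving 1/2.
Volunteer 1 and Volunteer 2 together work at 7/60 per hour, so finishing takes 1/2 ÷ 7/60 = 30/7 hours.
Total time = 10 + 30/7 = 100/7 hours.

100/7 hours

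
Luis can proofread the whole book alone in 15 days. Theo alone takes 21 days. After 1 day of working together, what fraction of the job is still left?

31/35

Combined rate: 1/15 + 1/21 = (7 + 5)/105 = 12/105 = 4/35 per day.
In 1 day they complete 1·4/35 = 4/35 of the job.
So 31/35 remains.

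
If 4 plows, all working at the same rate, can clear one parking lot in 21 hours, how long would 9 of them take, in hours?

28/3 hours

Total work is 4·21 = 84 plow-hours.
With 9 plows: 84/9 = 28/3 hours.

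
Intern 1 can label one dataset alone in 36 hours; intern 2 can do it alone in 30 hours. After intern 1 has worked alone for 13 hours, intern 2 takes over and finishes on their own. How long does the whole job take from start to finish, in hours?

193/6 hours

In 13 hours intern 1 does 13/36 of the job, leaving 23/36.
Intern 2 works at 1/30 per hour, so finishing takes 23/36 ÷ 1/30 = 115/6 hours.
Total time = 13 + 115/6 = 193/6 hours.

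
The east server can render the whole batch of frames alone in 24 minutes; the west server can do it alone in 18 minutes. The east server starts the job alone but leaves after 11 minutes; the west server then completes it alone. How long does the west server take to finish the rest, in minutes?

39/4 minutes

In 11 minutes the east server does 11/24 of the job, leaving 13/24.
The west server works at 1/18 per minute, so finishing takes 13/24 ÷ 1/18 = 39/4 minutes.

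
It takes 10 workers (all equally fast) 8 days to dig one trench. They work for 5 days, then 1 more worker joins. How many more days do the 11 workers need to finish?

30/11 days

One worker does 1/80 of the job per day.
After 5 days with 10 workers, 5/8 is done (3/8 left).
With 11 workers the rate is 11/80, so the rest takes 3/8 ÷ 11/80 = 30/11 days.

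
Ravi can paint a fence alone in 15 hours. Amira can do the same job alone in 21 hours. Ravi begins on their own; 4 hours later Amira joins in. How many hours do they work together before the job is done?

77/12 hours

In the first 4 hours Ravi alone does 4/15 of the job, leaving 11/15.
Once everyone is working, combined rate: 1/15 + 1/21 = (7 + 5)/105 = 12/105 = 4/35 per hour.
Remaining 11/15 at 4/35 per hour takes 77/12 hours.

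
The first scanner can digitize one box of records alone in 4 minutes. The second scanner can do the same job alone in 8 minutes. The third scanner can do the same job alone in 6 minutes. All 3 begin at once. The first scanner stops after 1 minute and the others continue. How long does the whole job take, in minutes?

18/7 minutes

In the first 1 minute the combined rate is 13/24, so 13/24 of the job is done, leaving 11/24.
After the first scanner leaves the rate is 7/24 per minute; the remaining 11/24 takes 11/7 minutes.
Total = 1 + 11/7 = 18/7 minutes.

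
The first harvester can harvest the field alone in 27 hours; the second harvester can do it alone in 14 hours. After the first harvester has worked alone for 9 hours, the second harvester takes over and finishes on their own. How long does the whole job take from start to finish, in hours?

55/3 hours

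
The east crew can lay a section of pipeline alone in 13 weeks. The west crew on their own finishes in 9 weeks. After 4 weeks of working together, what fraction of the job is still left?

29/117

Combined rate: 1/13 + 1/9 = (9 + 13)/117 = 22/117 per week.
In 4 weeks they complete 4·22/117 = 88/117 of the job.
So 29/117 remains.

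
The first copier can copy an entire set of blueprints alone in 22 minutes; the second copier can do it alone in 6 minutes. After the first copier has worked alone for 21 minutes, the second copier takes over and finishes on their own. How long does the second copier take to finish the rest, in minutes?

3/11 minutes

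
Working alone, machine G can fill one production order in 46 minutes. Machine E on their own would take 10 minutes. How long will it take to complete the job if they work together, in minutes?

Combined rate: 1/46 + 1/10 = (5 + 23)/230 = 28/230 = 14/115 per minute.
Time = 1 ÷ (14/115) = 115/14 minutes.

115/14 minutes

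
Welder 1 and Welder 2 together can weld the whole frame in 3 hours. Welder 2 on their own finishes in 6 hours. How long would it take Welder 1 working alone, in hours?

6 hours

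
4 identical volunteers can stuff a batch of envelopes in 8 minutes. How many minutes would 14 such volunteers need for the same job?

Total work is 4·8 = 32 volunteer-minutes.
With 14 volunteers: 32/14 = 16/7 minutes.

16/7 minutes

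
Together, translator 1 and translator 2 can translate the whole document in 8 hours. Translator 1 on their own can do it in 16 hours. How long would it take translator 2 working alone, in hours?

Combined rate is 1/8 per hour.
Known contribution: 1/16 per hour.
So translator 2's rate is 1/8 − 1/16 = 1/16, meaning 16 hours alone.

16 hours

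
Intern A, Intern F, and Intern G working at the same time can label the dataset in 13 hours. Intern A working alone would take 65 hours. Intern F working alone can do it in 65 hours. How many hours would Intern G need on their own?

65/3 hours

Combined rate is 1/13 per hour.
Known contribution: 1/65 + 1/65 = (1 + 1)/65 = 2/65 per hour.
So Intern G's rate is 1/13 − 2/65 = 3/65, meaning 65/3 hours alone.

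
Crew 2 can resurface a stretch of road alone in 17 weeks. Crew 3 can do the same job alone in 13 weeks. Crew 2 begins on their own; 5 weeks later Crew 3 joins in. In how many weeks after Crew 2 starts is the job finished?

51/5 weeks

In the first 5 weeks Crew 2 alone does 5/17 of the job, leaving 12/17.
Once everyone is working, combined rate: 1/17 + 1/13 = (13 + 17)/221 = 30/221 per week.
Remaining 12/17 at 30/221 per week takes 26/5 weeks.
Total from the start = 5 + 26/5 = 51/5 weeks.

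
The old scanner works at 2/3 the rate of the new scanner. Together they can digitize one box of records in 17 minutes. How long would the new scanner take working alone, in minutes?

85/3 minutes

Let the new scanner's rate be r; then the old scanner's rate is (2/3)r, so together (2/3 + 1)r = (5/3)r = 1/17.
Thus r = 3/85 per minute.
The new scanner alone: 85/3 minutes; the old scanner alone: 85/2 minutes.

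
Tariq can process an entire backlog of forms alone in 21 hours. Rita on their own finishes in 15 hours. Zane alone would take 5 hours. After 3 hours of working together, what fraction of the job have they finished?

33/35

Combined rate: 1/21 + 1/15 + 1/5 = (5 + 7 + 21)/105 = 33/105 = 11/35 per hour.
In 3 hours they complete 3·11/35 = 33/35 of the job.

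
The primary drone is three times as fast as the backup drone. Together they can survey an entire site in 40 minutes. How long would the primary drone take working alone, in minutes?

160/3 minutes

Let the backup drone's rate be r; then the primary drone's rate is 3r, so together (3 + 1)r = 4r = 1/40.
Thus r = 1/160 per minute.
The backup drone alone: 160 minutes; the primary drone alone: 160/3 minutes.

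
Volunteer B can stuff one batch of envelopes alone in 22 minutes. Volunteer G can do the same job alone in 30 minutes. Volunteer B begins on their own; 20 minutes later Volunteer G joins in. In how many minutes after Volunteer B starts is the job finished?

275/13 minutes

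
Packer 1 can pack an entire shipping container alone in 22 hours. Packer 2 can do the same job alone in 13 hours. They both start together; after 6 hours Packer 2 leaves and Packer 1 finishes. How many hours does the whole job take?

In the first 6 hours the combined rate is 35/286, so 105/143 of the job is done, leaving 38/143.
After Packer 2 leaves the rate is 1/22 per hour; the remaining 38/143 takes 76/13 hours.
Total = 6 + 76/13 = 154/13 hours.

154/13 hours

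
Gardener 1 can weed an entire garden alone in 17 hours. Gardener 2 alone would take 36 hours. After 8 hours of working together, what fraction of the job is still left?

47/153

Combined rate: 1/17 + 1/36 = (36 + 17)/612 = 53/612 per hour.
In 8 hours they complete 8·53/612 = 106/153 of the job.
So 47/153 remains.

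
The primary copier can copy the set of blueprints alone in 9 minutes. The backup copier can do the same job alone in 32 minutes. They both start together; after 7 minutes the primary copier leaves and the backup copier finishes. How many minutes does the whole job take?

64/9 minutes

In the first 7 minutes the combined rate is 41/288, so 287/288 of the job is done, leaving 1/288.
After the primary copier leaves the rate is 1/32 per minute; the remaining 1/288 takes 1/9 minutes.
Total = 7 + 1/9 = 64/9 minutes.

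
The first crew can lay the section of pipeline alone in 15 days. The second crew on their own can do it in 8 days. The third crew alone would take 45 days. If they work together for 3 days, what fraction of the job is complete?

77/120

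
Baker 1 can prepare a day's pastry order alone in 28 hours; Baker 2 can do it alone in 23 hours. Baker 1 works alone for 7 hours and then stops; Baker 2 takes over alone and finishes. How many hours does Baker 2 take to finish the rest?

69/4 hours

In 7 hours Baker 1 does 7/28 = 1/4 of the job, leaving 3/4.
Baker 2 works at 1/23 per hour, so finishing takes 3/4 ÷ 1/23 = 69/4 hours.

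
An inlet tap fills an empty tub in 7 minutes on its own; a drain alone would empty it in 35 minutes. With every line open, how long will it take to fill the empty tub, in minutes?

Net rate = 1/7 − 1/35 = (5 − 1)/35 = 4/35 per minute.
Filling time = 1 ÷ (4/35) = 35/4 minutes.

35/4 minutes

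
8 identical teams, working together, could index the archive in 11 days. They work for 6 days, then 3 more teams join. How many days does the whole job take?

One team does 1/88 of the job per day.
After 6 days with 8 teams, 6/11 is done (5/11 left).
With 11 teams the rate is 11/88 = 1/8, so the rest takes 5/11 ÷ 1/8 = 40/11 days.
Total = 6 + 40/11 = 106/11 days.

106/11 days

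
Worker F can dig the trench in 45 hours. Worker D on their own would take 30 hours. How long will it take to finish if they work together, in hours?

18 hours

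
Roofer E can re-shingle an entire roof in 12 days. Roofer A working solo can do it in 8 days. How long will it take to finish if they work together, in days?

24/5 days

Combined rate: 1/12 + 1/8 = (2 + 3)/24 = 5/24 per day.
Time = 1 ÷ (5/24) = 24/5 days.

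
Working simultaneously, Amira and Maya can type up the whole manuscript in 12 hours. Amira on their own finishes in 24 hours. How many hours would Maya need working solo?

Combined rate is 1/12 per hour.
Known contribution: 1/24 per hour.
So Maya's rate is 1/12 − 1/24 = 1/24, meaning 24 hours alone.

24 hours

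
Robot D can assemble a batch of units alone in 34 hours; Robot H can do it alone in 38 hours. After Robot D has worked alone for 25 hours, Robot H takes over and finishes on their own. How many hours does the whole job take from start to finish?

596/17 hours

In 25 hours Robot D does 25/34 of the job, leaving 9/34.
Robot H works at 1/38 per hour, so finishing takes 9/34 ÷ 1/38 = 171/17 hours.
Total time = 25 + 171/17 = 596/17 hours.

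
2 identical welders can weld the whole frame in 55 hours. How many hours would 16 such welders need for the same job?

Total work is 2·55 = 110 welder-hours.
With 16 welders: 110/16 = 55/8 hours.

55/8 hours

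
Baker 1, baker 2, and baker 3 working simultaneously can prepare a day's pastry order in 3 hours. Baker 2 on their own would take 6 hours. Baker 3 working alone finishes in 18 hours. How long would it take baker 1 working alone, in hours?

Combined rate is 1/3 per hour.
Known contribution: 1/6 + 1/18 = (3 + 1)/18 = 4/18 = 2/9 per hour.
So baker 1's rate is 1/3 − 2/9 = 1/9, meaning 9 hours alone.

9 hours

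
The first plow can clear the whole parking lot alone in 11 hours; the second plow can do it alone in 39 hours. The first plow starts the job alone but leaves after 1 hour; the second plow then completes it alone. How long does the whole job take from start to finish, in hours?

401/11 hours

In 1 hour the first plow does 1/11 of the job, leaving 10/11.
The second plow works at 1/39 per hour, so finishing takes 10/11 ÷ 1/39 = 390/11 hours.
Total time = 1 + 390/11 = 401/11 hours.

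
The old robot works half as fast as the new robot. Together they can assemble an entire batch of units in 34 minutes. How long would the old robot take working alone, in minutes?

Let the new robot's rate be r; then the old robot's rate is (1/2)r, so together (1/2 + 1)r = (3/2)r = 1/34.
Thus r = 1/51 per minute.
The new robot alone: 51 minutes; the old robot alone: 102 minutes.

102 minutes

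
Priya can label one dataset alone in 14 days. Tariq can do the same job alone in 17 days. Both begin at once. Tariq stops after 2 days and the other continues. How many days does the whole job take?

In the first 2 days the combined rate is 31/238, so 31/119 of the job is done, leaving 88/119.
After Tariq leaves the rate is 1/14 per day; the remaining 88/119 takes 176/17 days.
Total = 2 + 176/17 = 210/17 days.

210/17 days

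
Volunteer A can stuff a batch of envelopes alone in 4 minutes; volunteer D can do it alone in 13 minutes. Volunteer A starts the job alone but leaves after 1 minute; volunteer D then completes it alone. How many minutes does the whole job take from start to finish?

In 1 minute volunteer A does 1/4 of the job, leaving 3/4.
Volunteer D works at 1/13 per minute, so finishing takes 3/4 ÷ 1/13 = 39/4 minutes.
Total time = 1 + 39/4 = 43/4 minutes.

43/4 minutes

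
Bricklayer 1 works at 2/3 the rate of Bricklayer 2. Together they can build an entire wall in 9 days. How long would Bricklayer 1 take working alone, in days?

Let Bricklayer 2's rate be r; then Bricklayer 1's rate is (2/3)r, so together (2/3 + 1)r = (5/3)r = 1/9.
Thus r = 1/15 per day.
Bricklayer 2 alone: 15 days; Bricklayer 1 alone: 45/2 days.

45/2 days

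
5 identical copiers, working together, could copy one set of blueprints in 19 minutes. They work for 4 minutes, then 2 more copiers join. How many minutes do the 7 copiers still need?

75/7 minutes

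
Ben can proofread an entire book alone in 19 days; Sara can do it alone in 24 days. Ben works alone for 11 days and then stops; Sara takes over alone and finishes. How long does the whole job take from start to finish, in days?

401/19 days

In 11 days Ben does 11/19 of the job, leaving 8/19.
Sara works at 1/24 per day, so finishing takes 8/19 ÷ 1/24 = 192/19 days.
Total time = 11 + 192/19 = 401/19 days.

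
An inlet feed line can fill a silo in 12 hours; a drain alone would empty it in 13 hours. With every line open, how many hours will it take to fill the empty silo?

156 hours

Net rate = 1/12 − 1/13 = (13 − 12)/156 = 1/156 per hour.
Filling time = 1 ÷ (1/156) = 156 hours.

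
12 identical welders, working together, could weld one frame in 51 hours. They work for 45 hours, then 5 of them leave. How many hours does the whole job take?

One welder does 1/612 of the job per hour.
After 45 hours with 12 welders, 15/17 is done (2/17 left).
With 7 welders the rate is 7/612, so the rest takes 2/17 ÷ 7/612 = 72/7 hours.
Total = 45 + 72/7 = 387/7 hours.

387/7 hours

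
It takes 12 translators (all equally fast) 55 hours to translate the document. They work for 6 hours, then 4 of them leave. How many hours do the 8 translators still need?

147/2 hours

One translator does 1/660 of the job per hour.
After 6 hours with 12 translators, 6/55 is done (49/55 left).
With 8 translators the rate is 8/660 = 2/165, so the rest takes 49/55 ÷ 2/165 = 147/2 hours.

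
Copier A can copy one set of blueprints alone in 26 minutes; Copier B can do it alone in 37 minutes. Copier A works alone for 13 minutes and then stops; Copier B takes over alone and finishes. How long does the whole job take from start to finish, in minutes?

In 13 minutes Copier A does 13/26 = 1/2 of the job, leaving 1/2.
Copier B works at 1/37 per minute, so finishing takes 1/2 ÷ 1/37 = 37/2 minutes.
Total time = 13 + 37/2 = 63/2 minutes.

63/2 minutes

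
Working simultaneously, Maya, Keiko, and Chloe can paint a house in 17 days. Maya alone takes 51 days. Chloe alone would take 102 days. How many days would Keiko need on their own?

Combined rate is 1/17 per day.
Known contribution: 1/51 + 1/102 = (2 + 1)/102 = 3/102 = 1/34 per day.
So Keiko's rate is 1/17 − 1/34 = 1/34, meaning 34 days alone.

34 days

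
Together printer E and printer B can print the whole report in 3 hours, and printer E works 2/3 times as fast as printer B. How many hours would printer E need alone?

15/2 hours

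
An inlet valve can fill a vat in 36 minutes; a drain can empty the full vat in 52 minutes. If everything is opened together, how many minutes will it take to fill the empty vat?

117 minutes

Net rate = 1/36 − 1/52 = (13 − 9)/468 = 4/468 = 1/117 per minute.
Filling time = 1 ÷ (1/117) = 117 minutes.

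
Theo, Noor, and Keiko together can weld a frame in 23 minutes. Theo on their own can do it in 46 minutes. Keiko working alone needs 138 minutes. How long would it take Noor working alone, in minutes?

Combined rate is 1/23 per minute.
Known contribution: 1/46 + 1/138 = (3 + 1)/138 = 4/138 = 2/69 per minute.
So Noor's rate is 1/23 − 2/69 = 1/69, meaning 69 minutes alone.

69 minutes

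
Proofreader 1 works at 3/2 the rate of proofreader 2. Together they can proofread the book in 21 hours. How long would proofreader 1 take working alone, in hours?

35 hours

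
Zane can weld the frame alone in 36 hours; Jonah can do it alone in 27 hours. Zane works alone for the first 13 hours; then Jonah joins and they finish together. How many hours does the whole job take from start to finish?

160/7 hours

In 13 hours Zane does 13/36 of the job, leaving 23/36.
Zane and Jonah together work at 7/108 per hour, so finishing takes 23/36 ÷ 7/108 = 69/7 hours.
Total time = 13 + 69/7 = 160/7 hours.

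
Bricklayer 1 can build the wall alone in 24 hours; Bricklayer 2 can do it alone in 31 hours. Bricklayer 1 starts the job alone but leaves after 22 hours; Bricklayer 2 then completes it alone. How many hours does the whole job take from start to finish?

295/12 hours

In 22 hours Bricklayer 1 does 22/24 = 11/12 of the job, leaving 1/12.
Bricklayer 2 works at 1/31 per hour, so finishing takes 1/12 ÷ 1/31 = 31/12 hours.
Total time = 22 + 31/12 = 295/12 hours.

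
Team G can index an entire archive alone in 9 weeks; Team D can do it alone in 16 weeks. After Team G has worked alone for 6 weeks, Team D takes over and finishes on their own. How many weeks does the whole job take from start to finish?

34/3 weeks

In 6 weeks Team G does 6/9 = 2/3 of the job, leaving 1/3.
Team D works at 1/16 per week, so finishing takes 1/3 ÷ 1/16 = 16/3 weeks.
Total time = 6 + 16/3 = 34/3 weeks.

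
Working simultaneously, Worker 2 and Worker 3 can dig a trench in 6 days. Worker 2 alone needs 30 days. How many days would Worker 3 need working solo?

15/2 days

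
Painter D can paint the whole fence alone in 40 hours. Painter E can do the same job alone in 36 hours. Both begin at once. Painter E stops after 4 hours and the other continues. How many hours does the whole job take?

320/9 hours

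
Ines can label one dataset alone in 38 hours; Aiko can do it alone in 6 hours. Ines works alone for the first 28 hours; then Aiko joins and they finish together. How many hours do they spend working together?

In 28 hours Ines does 28/38 = 14/19 of the job, leaving 5/19.
Ines and Aiko together work at 11/57 per hour, so finishing takes 5/19 ÷ 11/57 = 15/11 hours.

15/11 hours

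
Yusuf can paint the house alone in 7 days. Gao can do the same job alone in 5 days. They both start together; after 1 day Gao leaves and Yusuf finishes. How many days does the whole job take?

In the first 1 day the combined rate is 12/35, so 12/35 of the job is done, leaving 23/35.
After Gao leaves the rate is 1/7 per day; the remaining 23/35 takes 23/5 days.
Total = 1 + 23/5 = 28/5 days.

28/5 days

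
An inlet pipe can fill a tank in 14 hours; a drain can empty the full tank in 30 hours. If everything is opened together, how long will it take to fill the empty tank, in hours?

Net rate = 1/14 − 1/30 = (15 − 7)/210 = 8/210 = 4/105 per hour.
Filling time = 1 ÷ (4/105) = 105/4 hours.

105/4 hours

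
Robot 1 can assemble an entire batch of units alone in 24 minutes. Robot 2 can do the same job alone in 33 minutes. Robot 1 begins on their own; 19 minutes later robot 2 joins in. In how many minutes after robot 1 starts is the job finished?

416/19 minutes

In the first 19 minutes robot 1 alone does 19/24 of the job, leaving 5/24.
Once everyone is working, combined rate: 1/24 + 1/33 = (11 + 8)/264 = 19/264 per minute.
Remaining 5/24 at 19/264 per minute takes 55/19 minutes.
Total from the start = 19 + 55/19 = 416/19 minutes.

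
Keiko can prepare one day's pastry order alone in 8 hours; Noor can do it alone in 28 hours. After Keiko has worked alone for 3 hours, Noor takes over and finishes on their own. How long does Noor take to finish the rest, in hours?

35/2 hours

In 3 hours Keiko does 3/8 of the job, leaving 5/8.
Noor works at 1/28 per hour, so finishing takes 5/8 ÷ 1/28 = 35/2 hours.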